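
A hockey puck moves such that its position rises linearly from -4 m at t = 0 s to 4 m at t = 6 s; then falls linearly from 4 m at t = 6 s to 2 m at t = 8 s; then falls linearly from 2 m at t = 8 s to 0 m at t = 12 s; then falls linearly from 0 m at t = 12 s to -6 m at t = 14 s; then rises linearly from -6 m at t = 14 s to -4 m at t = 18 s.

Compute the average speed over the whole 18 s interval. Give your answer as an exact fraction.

Average speed = (total path length)/(elapsed time); on a piecewise-linear x-t graph the path length is Σ|Δx|.
0–6 s: |Δx| = |4 − -4| = 8 m
6–8 s: |Δx| = |2 − 4| = 2 m
8–12 s: |Δx| = |0 − 2| = 2 m
12–14 s: |Δx| = |-6 − 0| = 6 m
14–18 s: |Δx| = |-4 − -6| = 2 m
Total path = 20 m; average speed = 20/18 = 10/9 m/s.

10/9 m/s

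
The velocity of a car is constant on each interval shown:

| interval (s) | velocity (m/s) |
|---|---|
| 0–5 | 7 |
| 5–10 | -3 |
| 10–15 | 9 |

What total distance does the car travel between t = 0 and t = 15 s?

Total distance travelled is ∫|v| dt — sum the magnitudes of each area piece.
0–5 s: |7| × 5 = 35 m
5–10 s: |-3| × 5 = 15 m
10–15 s: |9| × 5 = 45 m
Total distance = 95 m

95 m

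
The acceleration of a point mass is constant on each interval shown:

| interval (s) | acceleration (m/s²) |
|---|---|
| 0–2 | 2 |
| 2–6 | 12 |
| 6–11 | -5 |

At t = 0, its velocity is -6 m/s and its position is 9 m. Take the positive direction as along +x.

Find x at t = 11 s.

On each constant-a segment, Δv = aΔt and Δx = v₀Δt + ½aΔt²; chain segment to segment.
0–2 s: v starts -6 m/s; Δx = -6·2 + ½·2·2² = -8 m; v ends -2 m/s.
2–6 s: v starts -2 m/s; Δx = -2·4 + ½·12·4² = 88 m; v ends 46 m/s.
6–11 s: v starts 46 m/s; Δx = 46·5 + ½·-5·5² = 167.5 m; v ends 21 m/s.
x(11) = 9 + Σ Δx = 256.5 m.

256.5 m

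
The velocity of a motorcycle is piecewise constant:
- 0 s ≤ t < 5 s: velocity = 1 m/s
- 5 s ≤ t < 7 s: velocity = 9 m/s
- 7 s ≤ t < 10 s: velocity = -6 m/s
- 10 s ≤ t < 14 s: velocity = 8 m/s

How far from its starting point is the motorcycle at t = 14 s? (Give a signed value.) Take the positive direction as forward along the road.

37 m

Displacement is the signed area under the v-t curve.
0–5 s: 1 × 5 = 5 m
5–7 s: 9 × 2 = 18 m
7–10 s: -6 × 3 = -18 m
10–14 s: 8 × 4 = 32 m
Net displacement = 37 m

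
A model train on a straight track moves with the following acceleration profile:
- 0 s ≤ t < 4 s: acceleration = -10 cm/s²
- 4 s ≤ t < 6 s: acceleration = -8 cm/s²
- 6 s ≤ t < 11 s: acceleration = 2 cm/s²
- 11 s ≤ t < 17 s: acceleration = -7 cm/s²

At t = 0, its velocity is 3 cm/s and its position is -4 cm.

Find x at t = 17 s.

-786 cm

On each constant-a segment, Δv = aΔt and Δx = v₀Δt + ½aΔt²; chain segment to segment.
0–4 s: v starts 3 cm/s; Δx = 3·4 + ½·-10·4² = -68 cm; v ends -37 cm/s.
4–6 s: v starts -37 cm/s; Δx = -37·2 + ½·-8·2² = -90 cm; v ends -53 cm/s.
6–11 s: v starts -53 cm/s; Δx = -53·5 + ½·2·5² = -240 cm; v ends -43 cm/s.
11–17 s: v starts -43 cm/s; Δx = -43·6 + ½·-7·6² = -384 cm; v ends -85 cm/s.
x(17) = -4 + Σ Δx = -786 cm.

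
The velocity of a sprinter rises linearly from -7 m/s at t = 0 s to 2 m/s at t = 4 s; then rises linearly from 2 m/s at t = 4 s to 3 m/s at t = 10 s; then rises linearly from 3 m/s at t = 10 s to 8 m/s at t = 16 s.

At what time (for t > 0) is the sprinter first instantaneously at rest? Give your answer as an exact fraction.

t = 28/9 s

v changes sign on 0–4 s (from -7 to 2); the graph is linear there, so v = 0 at t = 0 + (7)·(4 − 0)/(2 − -7) = 28/9 s.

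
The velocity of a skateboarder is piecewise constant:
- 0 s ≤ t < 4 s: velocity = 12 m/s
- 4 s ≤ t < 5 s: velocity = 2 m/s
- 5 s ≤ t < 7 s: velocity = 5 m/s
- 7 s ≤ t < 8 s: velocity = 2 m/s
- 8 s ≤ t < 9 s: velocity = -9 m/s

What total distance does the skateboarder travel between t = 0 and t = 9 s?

71 m

Distance (not displacement) is the total path length: add the absolute areas under v-t.
0–4 s: |12| × 4 = 48 m
4–5 s: |2| × 1 = 2 m
5–7 s: |5| × 2 = 10 m
7–8 s: |2| × 1 = 2 m
8–9 s: |-9| × 1 = 9 m
Total distance = 71 m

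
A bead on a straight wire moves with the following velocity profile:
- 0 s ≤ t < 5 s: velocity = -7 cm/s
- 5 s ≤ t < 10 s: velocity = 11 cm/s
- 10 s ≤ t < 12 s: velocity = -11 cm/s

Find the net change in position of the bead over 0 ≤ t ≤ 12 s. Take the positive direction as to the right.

-2 cm

Displacement is the signed area under the v-t curve.
0–5 s: -7 × 5 = -35 cm
5–10 s: 11 × 5 = 55 cm
10–12 s: -11 × 2 = -22 cm
Net displacement = -2 cm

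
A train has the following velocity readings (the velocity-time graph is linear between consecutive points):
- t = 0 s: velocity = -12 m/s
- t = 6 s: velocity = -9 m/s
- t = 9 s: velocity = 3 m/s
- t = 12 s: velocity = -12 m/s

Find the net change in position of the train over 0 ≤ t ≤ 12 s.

Displacement is the signed area under the v-t curve.
0–6 s: ½(-12 + -9)(6) = -63 m
6–9 s: ½(-9 + 3)(3) = -9 m
9–12 s: ½(3 + -12)(3) = -13.5 m
Net displacement = -85.5 m

-85.5 m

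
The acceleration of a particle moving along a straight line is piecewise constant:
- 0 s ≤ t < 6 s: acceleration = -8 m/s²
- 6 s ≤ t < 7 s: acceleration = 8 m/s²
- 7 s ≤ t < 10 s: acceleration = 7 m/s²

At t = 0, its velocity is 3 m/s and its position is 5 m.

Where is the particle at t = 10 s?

-241.5 m

On each constant-a segment, Δv = aΔt and Δx = v₀Δt + ½aΔt²; chain segment to segment.
0–6 s: v starts 3 m/s; Δx = 3·6 + ½·-8·6² = -126 m; v ends -45 m/s.
6–7 s: v starts -45 m/s; Δx = -45·1 + ½·8·1² = -41 m; v ends -37 m/s.
7–10 s: v starts -37 m/s; Δx = -37·3 + ½·7·3² = -79.5 m; v ends -16 m/s.
x(10) = 5 + Σ Δx = -241.5 m.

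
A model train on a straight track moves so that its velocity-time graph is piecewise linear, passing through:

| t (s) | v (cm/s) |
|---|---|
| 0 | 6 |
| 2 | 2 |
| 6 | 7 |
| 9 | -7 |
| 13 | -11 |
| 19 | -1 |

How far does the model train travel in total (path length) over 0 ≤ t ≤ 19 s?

Distance (not displacement) is the total path length: add the absolute areas under v-t.
0–2 s: |½(6 + 2)(2)| = 8 cm
2–6 s: |½(2 + 7)(4)| = 18 cm
6–9 s: v = 0 at t = 7.5 s; triangle areas 5.25 + 5.25 = 10.5 cm
9–13 s: |½(-7 + -11)(4)| = 36 cm
13–19 s: |½(-11 + -1)(6)| = 36 cm
Total distance = 108.5 cm

108.5 cm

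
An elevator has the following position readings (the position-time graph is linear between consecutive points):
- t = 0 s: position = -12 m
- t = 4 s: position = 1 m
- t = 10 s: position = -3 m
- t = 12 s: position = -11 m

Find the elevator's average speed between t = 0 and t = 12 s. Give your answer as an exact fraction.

Average speed = (total path length)/(elapsed time); on a piecewise-linear x-t graph the path length is Σ|Δx|.
0–4 s: |Δx| = |1 − -12| = 13 m
4–10 s: |Δx| = |-3 − 1| = 4 m
10–12 s: |Δx| = |-11 − -3| = 8 m
Total path = 25 m; average speed = 25/12 = 25/12 m/s.

25/12 m/s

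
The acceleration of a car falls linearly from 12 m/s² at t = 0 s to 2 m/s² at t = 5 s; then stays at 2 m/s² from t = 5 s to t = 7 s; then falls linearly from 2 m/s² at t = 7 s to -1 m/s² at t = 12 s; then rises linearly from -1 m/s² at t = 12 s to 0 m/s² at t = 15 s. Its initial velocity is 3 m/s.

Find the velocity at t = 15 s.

Δv equals the area under the a-t graph; then v = v₀ + Δv.
0–5 s: ½(12 + 2)(5) = 35 m/s
5–7 s: 2 × 2 = 4 m/s
7–12 s: ½(2 + -1)(5) = 2.5 m/s
12–15 s: ½(-1 + 0)(3) = -1.5 m/s
Δv = 40 m/s, so v(15) = 3 + (40) = 43 m/s.

43 m/s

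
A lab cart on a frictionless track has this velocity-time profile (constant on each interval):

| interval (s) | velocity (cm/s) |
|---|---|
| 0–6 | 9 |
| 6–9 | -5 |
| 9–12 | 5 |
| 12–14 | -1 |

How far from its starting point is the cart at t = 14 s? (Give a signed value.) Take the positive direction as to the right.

Displacement is the signed area under the v-t curve.
0–6 s: 9 × 6 = 54 cm
6–9 s: -5 × 3 = -15 cm
9–12 s: 5 × 3 = 15 cm
12–14 s: -1 × 2 = -2 cm
Net displacement = 52 cm

52 cm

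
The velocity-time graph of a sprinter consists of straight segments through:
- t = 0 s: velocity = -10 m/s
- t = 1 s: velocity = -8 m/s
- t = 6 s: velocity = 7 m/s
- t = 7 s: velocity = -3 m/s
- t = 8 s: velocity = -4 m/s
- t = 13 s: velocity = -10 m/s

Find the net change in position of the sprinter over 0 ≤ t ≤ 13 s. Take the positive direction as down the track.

Net displacement equals the area under the velocity-time graph (areas below the axis count negative).
0–1 s: ½(-10 + -8)(1) = -9 m
1–6 s: ½(-8 + 7)(5) = -2.5 m
6–7 s: ½(7 + -3)(1) = 2 m
7–8 s: ½(-3 + -4)(1) = -3.5 m
8–13 s: ½(-4 + -10)(5) = -35 m
Net displacement = -48 m

-48 m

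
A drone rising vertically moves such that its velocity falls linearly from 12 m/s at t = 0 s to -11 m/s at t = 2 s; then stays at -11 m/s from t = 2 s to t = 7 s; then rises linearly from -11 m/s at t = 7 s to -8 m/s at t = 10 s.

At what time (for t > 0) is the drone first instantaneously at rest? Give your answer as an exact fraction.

v changes sign on 0–2 s (from 12 to -11); the graph is linear there, so v = 0 at t = 0 + (-12)·(2 − 0)/(-11 − 12) = 24/23 s.

t = 24/23 s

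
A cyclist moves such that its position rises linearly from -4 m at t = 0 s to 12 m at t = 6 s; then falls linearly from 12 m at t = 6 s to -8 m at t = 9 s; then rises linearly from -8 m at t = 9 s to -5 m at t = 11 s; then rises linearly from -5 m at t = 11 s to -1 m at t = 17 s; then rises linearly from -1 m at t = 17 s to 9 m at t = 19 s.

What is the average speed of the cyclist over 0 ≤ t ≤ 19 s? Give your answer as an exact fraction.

Average speed = (total path length)/(elapsed time); on a piecewise-linear x-t graph the path length is Σ|Δx|.
0–6 s: |Δx| = |12 − -4| = 16 m
6–9 s: |Δx| = |-8 − 12| = 20 m
9–11 s: |Δx| = |-5 − -8| = 3 m
11–17 s: |Δx| = |-1 − -5| = 4 m
17–19 s: |Δx| = |9 − -1| = 10 m
Total path = 53 m; average speed = 53/19 = 53/19 m/s.

53/19 m/s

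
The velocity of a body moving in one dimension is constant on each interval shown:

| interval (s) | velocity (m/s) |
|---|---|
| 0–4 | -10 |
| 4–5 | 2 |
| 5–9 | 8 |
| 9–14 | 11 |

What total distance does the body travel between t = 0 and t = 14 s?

Distance (not displacement) is the total path length: add the absolute areas under v-t.
0–4 s: |-10| × 4 = 40 m
4–5 s: |2| × 1 = 2 m
5–9 s: |8| × 4 = 32 m
9–14 s: |11| × 5 = 55 m
Total distance = 129 m

129 m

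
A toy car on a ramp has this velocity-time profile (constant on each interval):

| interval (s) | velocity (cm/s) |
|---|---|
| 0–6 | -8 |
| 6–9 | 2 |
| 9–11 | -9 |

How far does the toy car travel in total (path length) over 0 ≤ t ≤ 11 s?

Total distance travelled is ∫|v| dt — sum the magnitudes of each area piece.
0–6 s: |-8| × 6 = 48 cm
6–9 s: |2| × 3 = 6 cm
9–11 s: |-9| × 2 = 18 cm
Total distance = 72 cm

72 cm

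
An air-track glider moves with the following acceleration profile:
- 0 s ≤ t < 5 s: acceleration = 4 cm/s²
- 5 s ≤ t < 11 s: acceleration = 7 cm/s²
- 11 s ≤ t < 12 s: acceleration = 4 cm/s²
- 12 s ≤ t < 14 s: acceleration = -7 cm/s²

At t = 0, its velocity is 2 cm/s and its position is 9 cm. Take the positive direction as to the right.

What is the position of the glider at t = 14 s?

On each constant-a segment, Δv = aΔt and Δx = v₀Δt + ½aΔt²; chain segment to segment.
0–5 s: v starts 2 cm/s; Δx = 2·5 + ½·4·5² = 60 cm; v ends 22 cm/s.
5–11 s: v starts 22 cm/s; Δx = 22·6 + ½·7·6² = 258 cm; v ends 64 cm/s.
11–12 s: v starts 64 cm/s; Δx = 64·1 + ½·4·1² = 66 cm; v ends 68 cm/s.
12–14 s: v starts 68 cm/s; Δx = 68·2 + ½·-7·2² = 122 cm; v ends 54 cm/s.
x(14) = 9 + Σ Δx = 515 cm.

515 cm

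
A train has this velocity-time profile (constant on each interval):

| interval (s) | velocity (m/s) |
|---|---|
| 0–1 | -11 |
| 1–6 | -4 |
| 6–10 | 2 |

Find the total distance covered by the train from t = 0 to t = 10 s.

39 m

Distance (not displacement) is the total path length: add the absolute areas under v-t.
0–1 s: |-11| × 1 = 11 m
1–6 s: |-4| × 5 = 20 m
6–10 s: |2| × 4 = 8 m
Total distance = 39 m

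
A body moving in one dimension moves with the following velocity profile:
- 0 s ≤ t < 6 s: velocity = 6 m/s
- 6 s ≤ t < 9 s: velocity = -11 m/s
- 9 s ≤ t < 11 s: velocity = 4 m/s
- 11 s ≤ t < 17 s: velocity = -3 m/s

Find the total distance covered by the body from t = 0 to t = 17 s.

95 m

Distance (not displacement) is the total path length: add the absolute areas under v-t.
0–6 s: |6| × 6 = 36 m
6–9 s: |-11| × 3 = 33 m
9–11 s: |4| × 2 = 8 m
11–17 s: |-3| × 6 = 18 m
Total distance = 95 m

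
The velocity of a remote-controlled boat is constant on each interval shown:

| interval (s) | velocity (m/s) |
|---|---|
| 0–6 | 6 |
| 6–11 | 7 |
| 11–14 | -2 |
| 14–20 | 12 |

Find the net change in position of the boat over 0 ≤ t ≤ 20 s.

137 m

Net displacement equals the area under the velocity-time graph (areas below the axis count negative).
0–6 s: 6 × 6 = 36 m
6–11 s: 7 × 5 = 35 m
11–14 s: -2 × 3 = -6 m
14–20 s: 12 × 6 = 72 m
Net displacement = 137 m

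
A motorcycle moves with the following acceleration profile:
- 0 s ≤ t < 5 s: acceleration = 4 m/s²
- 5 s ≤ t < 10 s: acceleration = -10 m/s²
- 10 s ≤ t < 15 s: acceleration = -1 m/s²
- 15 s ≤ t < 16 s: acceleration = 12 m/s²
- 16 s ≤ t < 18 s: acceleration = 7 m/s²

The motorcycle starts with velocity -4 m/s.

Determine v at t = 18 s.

-13 m/s

Δv equals the area under the a-t graph; then v = v₀ + Δv.
0–5 s: 4 × 5 = 20 m/s
5–10 s: -10 × 5 = -50 m/s
10–15 s: -1 × 5 = -5 m/s
15–16 s: 12 × 1 = 12 m/s
16–18 s: 7 × 2 = 14 m/s
Δv = -9 m/s, so v(18) = -4 + (-9) = -13 m/s.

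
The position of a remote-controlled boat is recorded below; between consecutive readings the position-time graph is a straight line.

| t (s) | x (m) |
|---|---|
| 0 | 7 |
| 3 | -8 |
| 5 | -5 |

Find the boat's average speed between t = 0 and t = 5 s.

Average speed = (total path length)/(elapsed time); on a piecewise-linear x-t graph the path length is Σ|Δx|.
0–3 s: |Δx| = |-8 − 7| = 15 m
3–5 s: |Δx| = |-5 − -8| = 3 m
Total path = 18 m; average speed = 18/5 = 3.6 m/s.

3.6 m/s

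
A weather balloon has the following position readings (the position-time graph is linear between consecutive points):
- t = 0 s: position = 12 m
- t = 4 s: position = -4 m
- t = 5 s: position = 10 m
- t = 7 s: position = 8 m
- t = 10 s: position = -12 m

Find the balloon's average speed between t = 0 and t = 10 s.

Average speed = (total path length)/(elapsed time); on a piecewise-linear x-t graph the path length is Σ|Δx|.
0–4 s: |Δx| = |-4 − 12| = 16 m
4–5 s: |Δx| = |10 − -4| = 14 m
5–7 s: |Δx| = |8 − 10| = 2 m
7–10 s: |Δx| = |-12 − 8| = 20 m
Total path = 52 m; average speed = 52/10 = 5.2 m/s.

5.2 m/s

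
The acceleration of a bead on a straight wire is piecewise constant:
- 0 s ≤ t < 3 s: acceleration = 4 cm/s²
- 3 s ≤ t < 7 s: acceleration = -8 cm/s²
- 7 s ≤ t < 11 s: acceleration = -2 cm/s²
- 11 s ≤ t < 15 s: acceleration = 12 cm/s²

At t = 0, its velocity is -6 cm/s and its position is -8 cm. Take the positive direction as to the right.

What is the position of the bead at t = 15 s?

On each constant-a segment, Δv = aΔt and Δx = v₀Δt + ½aΔt²; chain segment to segment.
0–3 s: v starts -6 cm/s; Δx = -6·3 + ½·4·3² = 0 cm; v ends 6 cm/s.
3–7 s: v starts 6 cm/s; Δx = 6·4 + ½·-8·4² = -40 cm; v ends -26 cm/s.
7–11 s: v starts -26 cm/s; Δx = -26·4 + ½·-2·4² = -120 cm; v ends -34 cm/s.
11–15 s: v starts -34 cm/s; Δx = -34·4 + ½·12·4² = -40 cm; v ends 14 cm/s.
x(15) = -8 + Σ Δx = -208 cm.

-208 cm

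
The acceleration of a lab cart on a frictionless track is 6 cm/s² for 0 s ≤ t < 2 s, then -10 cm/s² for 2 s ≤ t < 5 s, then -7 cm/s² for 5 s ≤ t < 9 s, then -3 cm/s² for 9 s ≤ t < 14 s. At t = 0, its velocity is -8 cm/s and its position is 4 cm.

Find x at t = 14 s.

-500.5 cm

On each constant-a segment, Δv = aΔt and Δx = v₀Δt + ½aΔt²; chain segment to segment.
0–2 s: v starts -8 cm/s; Δx = -8·2 + ½·6·2² = -4 cm; v ends 4 cm/s.
2–5 s: v starts 4 cm/s; Δx = 4·3 + ½·-10·3² = -33 cm; v ends -26 cm/s.
5–9 s: v starts -26 cm/s; Δx = -26·4 + ½·-7·4² = -160 cm; v ends -54 cm/s.
9–14 s: v starts -54 cm/s; Δx = -54·5 + ½·-3·5² = -307.5 cm; v ends -69 cm/s.
x(14) = 4 + Σ Δx = -500.5 cm.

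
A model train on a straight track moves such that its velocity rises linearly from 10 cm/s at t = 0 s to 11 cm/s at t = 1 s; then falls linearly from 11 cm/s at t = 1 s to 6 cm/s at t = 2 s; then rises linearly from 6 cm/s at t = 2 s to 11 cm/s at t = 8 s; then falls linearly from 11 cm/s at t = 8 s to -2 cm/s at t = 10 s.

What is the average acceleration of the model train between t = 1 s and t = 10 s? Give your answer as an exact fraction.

Average acceleration = Δv/Δt = (-2 − 11)/(10 − 1) = -13/9 cm/s².

-13/9 cm/s²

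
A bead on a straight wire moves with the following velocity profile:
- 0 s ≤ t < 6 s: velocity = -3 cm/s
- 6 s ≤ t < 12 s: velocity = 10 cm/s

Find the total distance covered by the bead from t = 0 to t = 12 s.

78 cm

Total distance travelled is ∫|v| dt — sum the magnitudes of each area piece.
0–6 s: |-3| × 6 = 18 cm
6–12 s: |10| × 6 = 60 cm
Total distance = 78 cm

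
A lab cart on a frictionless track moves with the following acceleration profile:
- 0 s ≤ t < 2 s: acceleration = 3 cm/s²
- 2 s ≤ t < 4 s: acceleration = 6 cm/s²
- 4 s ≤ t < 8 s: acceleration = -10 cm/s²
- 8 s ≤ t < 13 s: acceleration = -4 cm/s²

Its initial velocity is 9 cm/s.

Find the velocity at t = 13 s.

Δv equals the area under the a-t graph; then v = v₀ + Δv.
0–2 s: 3 × 2 = 6 cm/s
2–4 s: 6 × 2 = 12 cm/s
4–8 s: -10 × 4 = -40 cm/s
8–13 s: -4 × 5 = -20 cm/s
Δv = -42 cm/s, so v(13) = 9 + (-42) = -33 cm/s.

-33 cm/s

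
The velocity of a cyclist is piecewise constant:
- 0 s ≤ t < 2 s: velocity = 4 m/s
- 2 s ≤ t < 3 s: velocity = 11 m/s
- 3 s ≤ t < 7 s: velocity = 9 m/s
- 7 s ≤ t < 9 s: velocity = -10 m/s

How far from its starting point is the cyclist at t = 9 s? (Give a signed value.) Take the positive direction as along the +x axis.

35 m

Net displacement equals the area under the velocity-time graph (areas below the axis count negative).
0–2 s: 4 × 2 = 8 m
2–3 s: 11 × 1 = 11 m
3–7 s: 9 × 4 = 36 m
7–9 s: -10 × 2 = -20 m
Net displacement = 35 m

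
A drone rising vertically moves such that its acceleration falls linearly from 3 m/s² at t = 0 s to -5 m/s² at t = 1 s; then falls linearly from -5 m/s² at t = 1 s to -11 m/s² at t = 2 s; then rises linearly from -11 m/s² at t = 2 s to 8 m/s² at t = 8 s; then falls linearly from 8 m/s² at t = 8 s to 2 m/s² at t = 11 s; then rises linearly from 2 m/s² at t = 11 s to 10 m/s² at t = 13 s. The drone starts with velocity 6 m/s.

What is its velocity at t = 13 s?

Δv equals the area under the a-t graph; then v = v₀ + Δv.
0–1 s: ½(3 + -5)(1) = -1 m/s
1–2 s: ½(-5 + -11)(1) = -8 m/s
2–8 s: ½(-11 + 8)(6) = -9 m/s
8–11 s: ½(8 + 2)(3) = 15 m/s
11–13 s: ½(2 + 10)(2) = 12 m/s
Δv = 9 m/s, so v(13) = 6 + (9) = 15 m/s.

15 m/s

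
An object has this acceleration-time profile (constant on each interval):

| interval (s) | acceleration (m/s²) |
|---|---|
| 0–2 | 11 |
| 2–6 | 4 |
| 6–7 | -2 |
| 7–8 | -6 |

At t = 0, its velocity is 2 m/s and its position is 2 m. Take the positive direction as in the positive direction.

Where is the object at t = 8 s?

230 m

On each constant-a segment, Δv = aΔt and Δx = v₀Δt + ½aΔt²; chain segment to segment.
0–2 s: v starts 2 m/s; Δx = 2·2 + ½·11·2² = 26 m; v ends 24 m/s.
2–6 s: v starts 24 m/s; Δx = 24·4 + ½·4·4² = 128 m; v ends 40 m/s.
6–7 s: v starts 40 m/s; Δx = 40·1 + ½·-2·1² = 39 m; v ends 38 m/s.
7–8 s: v starts 38 m/s; Δx = 38·1 + ½·-6·1² = 35 m; v ends 32 m/s.
x(8) = 2 + Σ Δx = 230 m.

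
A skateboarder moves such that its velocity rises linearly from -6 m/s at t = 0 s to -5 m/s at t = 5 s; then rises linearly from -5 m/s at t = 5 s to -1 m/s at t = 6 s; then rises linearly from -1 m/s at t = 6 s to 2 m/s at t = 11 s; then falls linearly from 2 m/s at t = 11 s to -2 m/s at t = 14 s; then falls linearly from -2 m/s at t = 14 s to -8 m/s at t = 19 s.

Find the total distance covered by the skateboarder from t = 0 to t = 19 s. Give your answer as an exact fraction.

Total distance travelled is ∫|v| dt — sum the magnitudes of each area piece.
0–5 s: |½(-6 + -5)(5)| = 27.5 m
5–6 s: |½(-5 + -1)(1)| = 3 m
6–11 s: v = 0 at t = 23/3 s; triangle areas 5/6 + 10/3 = 25/6 m
11–14 s: v = 0 at t = 12.5 s; triangle areas 1.5 + 1.5 = 3 m
14–19 s: |½(-2 + -8)(5)| = 25 m
Total distance = 188/3 m

188/3 m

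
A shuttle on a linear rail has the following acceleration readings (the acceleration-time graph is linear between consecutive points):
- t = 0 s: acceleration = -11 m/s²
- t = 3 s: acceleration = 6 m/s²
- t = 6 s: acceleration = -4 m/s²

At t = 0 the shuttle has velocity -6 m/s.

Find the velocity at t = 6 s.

-10.5 m/s

Δv equals the area under the a-t graph; then v = v₀ + Δv.
0–3 s: ½(-11 + 6)(3) = -7.5 m/s
3–6 s: ½(6 + -4)(3) = 3 m/s
Δv = -4.5 m/s, so v(6) = -6 + (-4.5) = -10.5 m/s.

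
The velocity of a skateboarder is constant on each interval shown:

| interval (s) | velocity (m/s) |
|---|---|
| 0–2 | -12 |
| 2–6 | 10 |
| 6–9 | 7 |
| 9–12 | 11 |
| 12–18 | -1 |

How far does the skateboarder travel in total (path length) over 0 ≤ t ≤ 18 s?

124 m

Total distance travelled is ∫|v| dt — sum the magnitudes of each area piece.
0–2 s: |-12| × 2 = 24 m
2–6 s: |10| × 4 = 40 m
6–9 s: |7| × 3 = 21 m
9–12 s: |11| × 3 = 33 m
12–18 s: |-1| × 6 = 6 m
Total distance = 124 m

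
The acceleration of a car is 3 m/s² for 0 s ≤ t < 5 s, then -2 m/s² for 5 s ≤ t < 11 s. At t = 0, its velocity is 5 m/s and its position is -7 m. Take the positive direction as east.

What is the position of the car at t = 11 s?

On each constant-a segment, Δv = aΔt and Δx = v₀Δt + ½aΔt²; chain segment to segment.
0–5 s: v starts 5 m/s; Δx = 5·5 + ½·3·5² = 62.5 m; v ends 20 m/s.
5–11 s: v starts 20 m/s; Δx = 20·6 + ½·-2·6² = 84 m; v ends 8 m/s.
x(11) = -7 + Σ Δx = 139.5 m.

139.5 m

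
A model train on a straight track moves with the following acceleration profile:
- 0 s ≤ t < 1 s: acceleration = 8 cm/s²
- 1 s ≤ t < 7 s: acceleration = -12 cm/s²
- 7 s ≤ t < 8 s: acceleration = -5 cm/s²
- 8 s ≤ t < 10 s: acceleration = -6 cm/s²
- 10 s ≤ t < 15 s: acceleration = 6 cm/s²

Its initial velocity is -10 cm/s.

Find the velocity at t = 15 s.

Δv equals the area under the a-t graph; then v = v₀ + Δv.
0–1 s: 8 × 1 = 8 cm/s
1–7 s: -12 × 6 = -72 cm/s
7–8 s: -5 × 1 = -5 cm/s
8–10 s: -6 × 2 = -12 cm/s
10–15 s: 6 × 5 = 30 cm/s
Δv = -51 cm/s, so v(15) = -10 + (-51) = -61 cm/s.

-61 cm/s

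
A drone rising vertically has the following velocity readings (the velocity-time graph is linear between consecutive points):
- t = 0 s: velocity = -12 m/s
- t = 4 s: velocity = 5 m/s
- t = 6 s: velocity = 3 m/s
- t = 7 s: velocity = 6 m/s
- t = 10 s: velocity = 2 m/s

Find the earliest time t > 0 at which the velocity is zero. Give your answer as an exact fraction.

v changes sign on 0–4 s (from -12 to 5); the graph is linear there, so v = 0 at t = 0 + (12)·(4 − 0)/(5 − -12) = 48/17 s.

t = 48/17 s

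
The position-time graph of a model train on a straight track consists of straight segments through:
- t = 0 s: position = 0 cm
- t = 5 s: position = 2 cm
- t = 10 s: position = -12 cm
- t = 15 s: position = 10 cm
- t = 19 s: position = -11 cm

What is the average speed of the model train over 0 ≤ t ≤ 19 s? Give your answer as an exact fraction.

59/19 cm/s

Average speed = (total path length)/(elapsed time); on a piecewise-linear x-t graph the path length is Σ|Δx|.
0–5 s: |Δx| = |2 − 0| = 2 cm
5–10 s: |Δx| = |-12 − 2| = 14 cm
10–15 s: |Δx| = |10 − -12| = 22 cm
15–19 s: |Δx| = |-11 − 10| = 21 cm
Total path = 59 cm; average speed = 59/19 = 59/19 cm/s.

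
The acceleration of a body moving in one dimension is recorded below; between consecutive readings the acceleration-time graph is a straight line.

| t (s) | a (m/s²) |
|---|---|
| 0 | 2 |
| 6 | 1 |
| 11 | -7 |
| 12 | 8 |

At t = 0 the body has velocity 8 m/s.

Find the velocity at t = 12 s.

2.5 m/s

Δv equals the area under the a-t graph; then v = v₀ + Δv.
0–6 s: ½(2 + 1)(6) = 9 m/s
6–11 s: ½(1 + -7)(5) = -15 m/s
11–12 s: ½(-7 + 8)(1) = 0.5 m/s
Δv = -5.5 m/s, so v(12) = 8 + (-5.5) = 2.5 m/s.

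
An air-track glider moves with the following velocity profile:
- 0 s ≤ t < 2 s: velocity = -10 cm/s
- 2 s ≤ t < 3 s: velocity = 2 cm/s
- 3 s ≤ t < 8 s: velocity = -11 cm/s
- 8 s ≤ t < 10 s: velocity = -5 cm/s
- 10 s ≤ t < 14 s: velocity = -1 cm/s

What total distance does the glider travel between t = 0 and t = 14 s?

Distance (not displacement) is the total path length: add the absolute areas under v-t.
0–2 s: |-10| × 2 = 20 cm
2–3 s: |2| × 1 = 2 cm
3–8 s: |-11| × 5 = 55 cm
8–10 s: |-5| × 2 = 10 cm
10–14 s: |-1| × 4 = 4 cm
Total distance = 91 cm

91 cm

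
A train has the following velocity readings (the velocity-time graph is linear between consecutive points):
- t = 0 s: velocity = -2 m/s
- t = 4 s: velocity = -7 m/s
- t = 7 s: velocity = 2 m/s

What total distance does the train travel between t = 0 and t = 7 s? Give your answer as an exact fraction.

161/6 m

Distance (not displacement) is the total path length: add the absolute areas under v-t.
0–4 s: |½(-2 + -7)(4)| = 18 m
4–7 s: v = 0 at t = 19/3 s; triangle areas 49/6 + 2/3 = 53/6 m
Total distance = 161/6 m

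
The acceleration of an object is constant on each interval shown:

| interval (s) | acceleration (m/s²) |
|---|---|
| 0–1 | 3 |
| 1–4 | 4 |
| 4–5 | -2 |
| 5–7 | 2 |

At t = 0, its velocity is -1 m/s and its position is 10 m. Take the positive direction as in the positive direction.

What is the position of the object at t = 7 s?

75.5 m

On each constant-a segment, Δv = aΔt and Δx = v₀Δt + ½aΔt²; chain segment to segment.
0–1 s: v starts -1 m/s; Δx = -1·1 + ½·3·1² = 0.5 m; v ends 2 m/s.
1–4 s: v starts 2 m/s; Δx = 2·3 + ½·4·3² = 24 m; v ends 14 m/s.
4–5 s: v starts 14 m/s; Δx = 14·1 + ½·-2·1² = 13 m; v ends 12 m/s.
5–7 s: v starts 12 m/s; Δx = 12·2 + ½·2·2² = 28 m; v ends 16 m/s.
x(7) = 10 + Σ Δx = 75.5 m.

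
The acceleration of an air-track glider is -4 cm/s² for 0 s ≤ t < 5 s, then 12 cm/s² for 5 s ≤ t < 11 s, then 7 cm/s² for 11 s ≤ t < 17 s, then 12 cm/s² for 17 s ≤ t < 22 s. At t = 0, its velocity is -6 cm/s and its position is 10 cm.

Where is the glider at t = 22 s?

On each constant-a segment, Δv = aΔt and Δx = v₀Δt + ½aΔt²; chain segment to segment.
0–5 s: v starts -6 cm/s; Δx = -6·5 + ½·-4·5² = -80 cm; v ends -26 cm/s.
5–11 s: v starts -26 cm/s; Δx = -26·6 + ½·12·6² = 60 cm; v ends 46 cm/s.
11–17 s: v starts 46 cm/s; Δx = 46·6 + ½·7·6² = 402 cm; v ends 88 cm/s.
17–22 s: v starts 88 cm/s; Δx = 88·5 + ½·12·5² = 590 cm; v ends 148 cm/s.
x(22) = 10 + Σ Δx = 982 cm.

982 cm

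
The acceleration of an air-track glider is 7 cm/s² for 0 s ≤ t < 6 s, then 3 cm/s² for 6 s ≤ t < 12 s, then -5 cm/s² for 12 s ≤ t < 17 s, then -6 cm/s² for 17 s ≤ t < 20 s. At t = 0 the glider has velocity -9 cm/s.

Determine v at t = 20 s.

Δv equals the area under the a-t graph; then v = v₀ + Δv.
0–6 s: 7 × 6 = 42 cm/s
6–12 s: 3 × 6 = 18 cm/s
12–17 s: -5 × 5 = -25 cm/s
17–20 s: -6 × 3 = -18 cm/s
Δv = 17 cm/s, so v(20) = -9 + (17) = 8 cm/s.

8 cm/s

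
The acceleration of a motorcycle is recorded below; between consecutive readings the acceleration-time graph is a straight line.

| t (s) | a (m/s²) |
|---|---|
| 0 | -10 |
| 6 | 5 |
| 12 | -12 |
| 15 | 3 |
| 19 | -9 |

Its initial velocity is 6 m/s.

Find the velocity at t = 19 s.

-55.5 m/s

Δv equals the area under the a-t graph; then v = v₀ + Δv.
0–6 s: ½(-10 + 5)(6) = -15 m/s
6–12 s: ½(5 + -12)(6) = -21 m/s
12–15 s: ½(-12 + 3)(3) = -13.5 m/s
15–19 s: ½(3 + -9)(4) = -12 m/s
Δv = -61.5 m/s, so v(19) = 6 + (-61.5) = -55.5 m/s.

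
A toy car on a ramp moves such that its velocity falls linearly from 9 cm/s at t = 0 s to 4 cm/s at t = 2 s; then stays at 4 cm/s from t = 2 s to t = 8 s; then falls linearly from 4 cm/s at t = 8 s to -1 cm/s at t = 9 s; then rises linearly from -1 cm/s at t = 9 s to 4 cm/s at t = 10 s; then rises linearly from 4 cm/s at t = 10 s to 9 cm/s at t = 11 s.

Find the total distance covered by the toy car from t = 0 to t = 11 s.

Total distance travelled is ∫|v| dt — sum the magnitudes of each area piece.
0–2 s: |½(9 + 4)(2)| = 13 cm
2–8 s: |4| × 6 = 24 cm
8–9 s: v = 0 at t = 8.8 s; triangle areas 1.6 + 0.1 = 1.7 cm
9–10 s: v = 0 at t = 9.2 s; triangle areas 0.1 + 1.6 = 1.7 cm
10–11 s: |½(4 + 9)(1)| = 6.5 cm
Total distance = 46.9 cm

46.9 cm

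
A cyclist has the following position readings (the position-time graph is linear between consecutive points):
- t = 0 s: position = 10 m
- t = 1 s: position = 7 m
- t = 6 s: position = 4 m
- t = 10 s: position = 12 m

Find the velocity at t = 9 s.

2 m/s

Velocity is the slope of the x-t graph on 6–10 s: (12 − 4)/(10 − 6) = 2 m/s.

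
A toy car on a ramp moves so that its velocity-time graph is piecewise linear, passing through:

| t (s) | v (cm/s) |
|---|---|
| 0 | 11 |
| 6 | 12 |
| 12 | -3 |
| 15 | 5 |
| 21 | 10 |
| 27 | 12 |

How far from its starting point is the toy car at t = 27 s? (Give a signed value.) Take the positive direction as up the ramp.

Net displacement equals the area under the velocity-time graph (areas below the axis count negative).
0–6 s: ½(11 + 12)(6) = 69 cm
6–12 s: ½(12 + -3)(6) = 27 cm
12–15 s: ½(-3 + 5)(3) = 3 cm
15–21 s: ½(5 + 10)(6) = 45 cm
21–27 s: ½(10 + 12)(6) = 66 cm
Net displacement = 210 cm

210 cm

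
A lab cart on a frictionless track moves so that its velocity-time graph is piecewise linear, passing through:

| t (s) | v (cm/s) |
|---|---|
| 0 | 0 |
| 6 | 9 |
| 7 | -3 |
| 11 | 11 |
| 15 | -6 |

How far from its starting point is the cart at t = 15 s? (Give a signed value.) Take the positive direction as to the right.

56 cm

Displacement is the signed area under the v-t curve.
0–6 s: ½(0 + 9)(6) = 27 cm
6–7 s: ½(9 + -3)(1) = 3 cm
7–11 s: ½(-3 + 11)(4) = 16 cm
11–15 s: ½(11 + -6)(4) = 10 cm
Net displacement = 56 cm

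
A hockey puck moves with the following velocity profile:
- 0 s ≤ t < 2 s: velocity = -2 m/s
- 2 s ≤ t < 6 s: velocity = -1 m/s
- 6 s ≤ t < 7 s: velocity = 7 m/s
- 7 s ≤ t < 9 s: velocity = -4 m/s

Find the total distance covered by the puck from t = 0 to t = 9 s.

23 m

Total distance travelled is ∫|v| dt — sum the magnitudes of each area piece.
0–2 s: |-2| × 2 = 4 m
2–6 s: |-1| × 4 = 4 m
6–7 s: |7| × 1 = 7 m
7–9 s: |-4| × 2 = 8 m
Total distance = 23 m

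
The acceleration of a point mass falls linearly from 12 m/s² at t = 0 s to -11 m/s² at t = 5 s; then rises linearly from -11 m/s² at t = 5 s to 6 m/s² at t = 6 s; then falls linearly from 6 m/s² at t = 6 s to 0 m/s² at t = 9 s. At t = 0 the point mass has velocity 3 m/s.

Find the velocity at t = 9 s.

12 m/s

Δv equals the area under the a-t graph; then v = v₀ + Δv.
0–5 s: ½(12 + -11)(5) = 2.5 m/s
5–6 s: ½(-11 + 6)(1) = -2.5 m/s
6–9 s: ½(6 + 0)(3) = 9 m/s
Δv = 9 m/s, so v(9) = 3 + (9) = 12 m/s.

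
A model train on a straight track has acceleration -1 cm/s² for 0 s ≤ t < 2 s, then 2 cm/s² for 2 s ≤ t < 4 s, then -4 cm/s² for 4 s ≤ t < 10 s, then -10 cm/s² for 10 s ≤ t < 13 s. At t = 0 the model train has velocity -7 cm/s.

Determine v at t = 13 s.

Δv equals the area under the a-t graph; then v = v₀ + Δv.
0–2 s: -1 × 2 = -2 cm/s
2–4 s: 2 × 2 = 4 cm/s
4–10 s: -4 × 6 = -24 cm/s
10–13 s: -10 × 3 = -30 cm/s
Δv = -52 cm/s, so v(13) = -7 + (-52) = -59 cm/s.

-59 cm/s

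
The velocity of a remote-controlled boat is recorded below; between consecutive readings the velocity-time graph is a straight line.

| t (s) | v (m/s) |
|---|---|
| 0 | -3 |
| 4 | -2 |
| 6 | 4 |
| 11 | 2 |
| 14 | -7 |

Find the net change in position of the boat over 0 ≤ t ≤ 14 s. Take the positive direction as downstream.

Net displacement equals the area under the velocity-time graph (areas below the axis count negative).
0–4 s: ½(-3 + -2)(4) = -10 m
4–6 s: ½(-2 + 4)(2) = 2 m
6–11 s: ½(4 + 2)(5) = 15 m
11–14 s: ½(2 + -7)(3) = -7.5 m
Net displacement = -0.5 m

-0.5 m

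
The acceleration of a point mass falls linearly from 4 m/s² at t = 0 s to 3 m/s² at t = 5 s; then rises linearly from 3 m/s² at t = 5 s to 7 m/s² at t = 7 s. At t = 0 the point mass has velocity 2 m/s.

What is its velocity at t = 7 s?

29.5 m/s

Δv equals the area under the a-t graph; then v = v₀ + Δv.
0–5 s: ½(4 + 3)(5) = 17.5 m/s
5–7 s: ½(3 + 7)(2) = 10 m/s
Δv = 27.5 m/s, so v(7) = 2 + (27.5) = 29.5 m/s.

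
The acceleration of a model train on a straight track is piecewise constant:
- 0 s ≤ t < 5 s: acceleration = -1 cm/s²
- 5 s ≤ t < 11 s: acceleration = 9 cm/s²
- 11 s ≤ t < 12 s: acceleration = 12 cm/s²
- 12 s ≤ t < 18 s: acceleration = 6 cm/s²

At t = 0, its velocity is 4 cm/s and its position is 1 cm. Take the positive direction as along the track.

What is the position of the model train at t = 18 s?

721.5 cm

On each constant-a segment, Δv = aΔt and Δx = v₀Δt + ½aΔt²; chain segment to segment.
0–5 s: v starts 4 cm/s; Δx = 4·5 + ½·-1·5² = 7.5 cm; v ends -1 cm/s.
5–11 s: v starts -1 cm/s; Δx = -1·6 + ½·9·6² = 156 cm; v ends 53 cm/s.
11–12 s: v starts 53 cm/s; Δx = 53·1 + ½·12·1² = 59 cm; v ends 65 cm/s.
12–18 s: v starts 65 cm/s; Δx = 65·6 + ½·6·6² = 498 cm; v ends 101 cm/s.
x(18) = 1 + Σ Δx = 721.5 cm.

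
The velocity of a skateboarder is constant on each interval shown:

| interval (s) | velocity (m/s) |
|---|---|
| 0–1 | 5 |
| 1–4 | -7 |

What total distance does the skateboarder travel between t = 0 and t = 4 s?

Total distance travelled is ∫|v| dt — sum the magnitudes of each area piece.
0–1 s: |5| × 1 = 5 m
1–4 s: |-7| × 3 = 21 m
Total distance = 26 m

26 m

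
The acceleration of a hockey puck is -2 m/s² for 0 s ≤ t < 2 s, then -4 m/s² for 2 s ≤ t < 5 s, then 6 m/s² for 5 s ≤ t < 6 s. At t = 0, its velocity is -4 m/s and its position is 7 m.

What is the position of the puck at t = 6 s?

On each constant-a segment, Δv = aΔt and Δx = v₀Δt + ½aΔt²; chain segment to segment.
0–2 s: v starts -4 m/s; Δx = -4·2 + ½·-2·2² = -12 m; v ends -8 m/s.
2–5 s: v starts -8 m/s; Δx = -8·3 + ½·-4·3² = -42 m; v ends -20 m/s.
5–6 s: v starts -20 m/s; Δx = -20·1 + ½·6·1² = -17 m; v ends -14 m/s.
x(6) = 7 + Σ Δx = -64 m.

-64 m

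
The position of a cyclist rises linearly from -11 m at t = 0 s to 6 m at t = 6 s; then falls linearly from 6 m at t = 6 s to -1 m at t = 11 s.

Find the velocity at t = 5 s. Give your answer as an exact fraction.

Velocity is the slope of the x-t graph on 0–6 s: (6 − -11)/(6 − 0) = 17/6 m/s.

17/6 m/s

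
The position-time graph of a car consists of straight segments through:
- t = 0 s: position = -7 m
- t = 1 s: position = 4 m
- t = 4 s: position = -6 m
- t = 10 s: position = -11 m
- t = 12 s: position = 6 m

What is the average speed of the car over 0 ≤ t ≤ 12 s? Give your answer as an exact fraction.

Average speed = (total path length)/(elapsed time); on a piecewise-linear x-t graph the path length is Σ|Δx|.
0–1 s: |Δx| = |4 − -7| = 11 m
1–4 s: |Δx| = |-6 − 4| = 10 m
4–10 s: |Δx| = |-11 − -6| = 5 m
10–12 s: |Δx| = |6 − -11| = 17 m
Total path = 43 m; average speed = 43/12 = 43/12 m/s.

43/12 m/s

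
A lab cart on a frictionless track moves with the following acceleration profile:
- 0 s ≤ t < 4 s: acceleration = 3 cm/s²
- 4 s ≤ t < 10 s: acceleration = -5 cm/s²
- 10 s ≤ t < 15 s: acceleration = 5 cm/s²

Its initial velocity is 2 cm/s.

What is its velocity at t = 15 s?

9 cm/s

Δv equals the area under the a-t graph; then v = v₀ + Δv.
0–4 s: 3 × 4 = 12 cm/s
4–10 s: -5 × 6 = -30 cm/s
10–15 s: 5 × 5 = 25 cm/s
Δv = 7 cm/s, so v(15) = 2 + (7) = 9 cm/s.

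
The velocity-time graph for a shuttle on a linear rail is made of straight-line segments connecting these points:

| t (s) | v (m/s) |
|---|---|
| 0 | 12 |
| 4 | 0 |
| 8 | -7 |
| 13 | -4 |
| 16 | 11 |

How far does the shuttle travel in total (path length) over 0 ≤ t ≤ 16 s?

79.2 m

Total distance travelled is ∫|v| dt — sum the magnitudes of each area piece.
0–4 s: |½(12 + 0)(4)| = 24 m
4–8 s: |½(0 + -7)(4)| = 14 m
8–13 s: |½(-7 + -4)(5)| = 27.5 m
13–16 s: v = 0 at t = 13.8 s; triangle areas 1.6 + 12.1 = 13.7 m
Total distance = 79.2 m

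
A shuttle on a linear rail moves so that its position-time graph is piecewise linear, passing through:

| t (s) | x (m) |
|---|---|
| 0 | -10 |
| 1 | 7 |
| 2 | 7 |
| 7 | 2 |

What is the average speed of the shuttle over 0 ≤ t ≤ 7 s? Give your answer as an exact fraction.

22/7 m/s

Average speed = (total path length)/(elapsed time); on a piecewise-linear x-t graph the path length is Σ|Δx|.
0–1 s: |Δx| = |7 − -10| = 17 m
1–2 s: |Δx| = |7 − 7| = 0 m
2–7 s: |Δx| = |2 − 7| = 5 m
Total path = 22 m; average speed = 22/7 = 22/7 m/s.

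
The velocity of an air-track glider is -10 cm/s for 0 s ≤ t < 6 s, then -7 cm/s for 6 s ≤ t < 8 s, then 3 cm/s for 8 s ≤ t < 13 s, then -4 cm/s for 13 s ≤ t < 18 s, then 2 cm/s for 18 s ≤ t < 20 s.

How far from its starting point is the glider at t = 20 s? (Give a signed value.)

-75 cm

Net displacement equals the area under the velocity-time graph (areas below the axis count negative).
0–6 s: -10 × 6 = -60 cm
6–8 s: -7 × 2 = -14 cm
8–13 s: 3 × 5 = 15 cm
13–18 s: -4 × 5 = -20 cm
18–20 s: 2 × 2 = 4 cm
Net displacement = -75 cm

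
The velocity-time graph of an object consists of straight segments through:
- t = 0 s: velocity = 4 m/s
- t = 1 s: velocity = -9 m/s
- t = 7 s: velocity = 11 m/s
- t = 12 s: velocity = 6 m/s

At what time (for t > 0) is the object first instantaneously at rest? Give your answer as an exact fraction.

t = 4/13 s

v changes sign on 0–1 s (from 4 to -9); the graph is linear there, so v = 0 at t = 0 + (-4)·(1 − 0)/(-9 − 4) = 4/13 s.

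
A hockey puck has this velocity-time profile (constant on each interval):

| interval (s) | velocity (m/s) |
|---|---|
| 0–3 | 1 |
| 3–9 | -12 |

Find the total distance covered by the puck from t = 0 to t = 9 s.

Distance (not displacement) is the total path length: add the absolute areas under v-t.
0–3 s: |1| × 3 = 3 m
3–9 s: |-12| × 6 = 72 m
Total distance = 75 m

75 m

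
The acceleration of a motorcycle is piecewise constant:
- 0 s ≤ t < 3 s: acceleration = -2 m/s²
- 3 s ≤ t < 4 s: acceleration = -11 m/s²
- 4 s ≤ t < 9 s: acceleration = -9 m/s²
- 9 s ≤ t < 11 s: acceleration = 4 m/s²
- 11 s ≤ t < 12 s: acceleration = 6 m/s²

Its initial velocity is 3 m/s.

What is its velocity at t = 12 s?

Δv equals the area under the a-t graph; then v = v₀ + Δv.
0–3 s: -2 × 3 = -6 m/s
3–4 s: -11 × 1 = -11 m/s
4–9 s: -9 × 5 = -45 m/s
9–11 s: 4 × 2 = 8 m/s
11–12 s: 6 × 1 = 6 m/s
Δv = -48 m/s, so v(12) = 3 + (-48) = -45 m/s.

-45 m/s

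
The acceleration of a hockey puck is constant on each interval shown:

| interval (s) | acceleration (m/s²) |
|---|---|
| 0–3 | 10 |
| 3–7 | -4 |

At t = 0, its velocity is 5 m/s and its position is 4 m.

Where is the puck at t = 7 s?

On each constant-a segment, Δv = aΔt and Δx = v₀Δt + ½aΔt²; chain segment to segment.
0–3 s: v starts 5 m/s; Δx = 5·3 + ½·10·3² = 60 m; v ends 35 m/s.
3–7 s: v starts 35 m/s; Δx = 35·4 + ½·-4·4² = 108 m; v ends 19 m/s.
x(7) = 4 + Σ Δx = 172 m.

172 m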